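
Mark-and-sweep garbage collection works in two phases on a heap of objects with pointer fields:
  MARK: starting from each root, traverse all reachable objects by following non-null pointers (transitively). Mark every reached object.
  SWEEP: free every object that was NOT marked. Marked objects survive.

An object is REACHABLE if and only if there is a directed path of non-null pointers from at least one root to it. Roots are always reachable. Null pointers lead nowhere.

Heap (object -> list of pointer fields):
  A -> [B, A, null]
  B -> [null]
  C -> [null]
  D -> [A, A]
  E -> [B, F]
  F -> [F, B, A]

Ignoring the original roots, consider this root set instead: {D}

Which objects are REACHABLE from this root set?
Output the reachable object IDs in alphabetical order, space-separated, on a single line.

Answer: A B D

Derivation:
Roots: D
Mark D: refs=A A, marked=D
Mark A: refs=B A null, marked=A D
Mark B: refs=null, marked=A B D
Unmarked (collected): C E F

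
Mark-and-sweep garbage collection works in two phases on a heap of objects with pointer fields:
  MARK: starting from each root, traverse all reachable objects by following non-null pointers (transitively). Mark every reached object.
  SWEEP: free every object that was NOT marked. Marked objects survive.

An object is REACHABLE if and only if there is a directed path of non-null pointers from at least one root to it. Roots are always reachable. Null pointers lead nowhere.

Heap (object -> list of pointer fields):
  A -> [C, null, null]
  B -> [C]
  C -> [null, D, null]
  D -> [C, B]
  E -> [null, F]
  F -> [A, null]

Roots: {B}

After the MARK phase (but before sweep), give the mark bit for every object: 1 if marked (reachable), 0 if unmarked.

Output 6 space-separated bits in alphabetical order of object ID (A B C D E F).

Answer: 0 1 1 1 0 0

Derivation:
Roots: B
Mark B: refs=C, marked=B
Mark C: refs=null D null, marked=B C
Mark D: refs=C B, marked=B C D
Unmarked (collected): A E F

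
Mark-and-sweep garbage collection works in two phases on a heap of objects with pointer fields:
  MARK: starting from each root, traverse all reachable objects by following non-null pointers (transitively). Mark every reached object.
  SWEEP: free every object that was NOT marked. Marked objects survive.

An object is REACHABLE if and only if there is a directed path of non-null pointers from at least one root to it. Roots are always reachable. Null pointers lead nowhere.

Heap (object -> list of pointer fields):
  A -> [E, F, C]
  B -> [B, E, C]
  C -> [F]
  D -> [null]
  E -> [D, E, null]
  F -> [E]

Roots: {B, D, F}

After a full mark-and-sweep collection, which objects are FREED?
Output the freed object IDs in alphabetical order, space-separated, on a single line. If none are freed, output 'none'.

Roots: B D F
Mark B: refs=B E C, marked=B
Mark D: refs=null, marked=B D
Mark F: refs=E, marked=B D F
Mark E: refs=D E null, marked=B D E F
Mark C: refs=F, marked=B C D E F
Unmarked (collected): A

Answer: A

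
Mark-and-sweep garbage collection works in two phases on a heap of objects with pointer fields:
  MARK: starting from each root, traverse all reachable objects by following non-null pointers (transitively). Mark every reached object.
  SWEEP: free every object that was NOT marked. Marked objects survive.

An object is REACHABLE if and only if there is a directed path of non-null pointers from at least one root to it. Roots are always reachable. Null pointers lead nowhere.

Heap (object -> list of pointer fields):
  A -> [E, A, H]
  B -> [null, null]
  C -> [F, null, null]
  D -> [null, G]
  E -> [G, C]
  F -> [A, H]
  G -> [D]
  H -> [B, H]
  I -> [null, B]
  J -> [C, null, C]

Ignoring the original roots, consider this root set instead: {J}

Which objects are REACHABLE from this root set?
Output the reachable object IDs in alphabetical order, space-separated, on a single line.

Answer: A B C D E F G H J

Derivation:
Roots: J
Mark J: refs=C null C, marked=J
Mark C: refs=F null null, marked=C J
Mark F: refs=A H, marked=C F J
Mark A: refs=E A H, marked=A C F J
Mark H: refs=B H, marked=A C F H J
Mark E: refs=G C, marked=A C E F H J
Mark B: refs=null null, marked=A B C E F H J
Mark G: refs=D, marked=A B C E F G H J
Mark D: refs=null G, marked=A B C D E F G H J
Unmarked (collected): I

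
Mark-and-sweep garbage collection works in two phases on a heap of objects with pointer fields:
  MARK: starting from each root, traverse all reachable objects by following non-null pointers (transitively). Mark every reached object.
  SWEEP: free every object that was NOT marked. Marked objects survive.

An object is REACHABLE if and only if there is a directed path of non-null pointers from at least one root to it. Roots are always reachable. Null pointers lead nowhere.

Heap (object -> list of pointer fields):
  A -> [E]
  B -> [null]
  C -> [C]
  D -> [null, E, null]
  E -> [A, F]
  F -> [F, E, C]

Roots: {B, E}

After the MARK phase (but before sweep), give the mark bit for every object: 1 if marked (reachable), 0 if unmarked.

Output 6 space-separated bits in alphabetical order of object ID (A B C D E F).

Roots: B E
Mark B: refs=null, marked=B
Mark E: refs=A F, marked=B E
Mark A: refs=E, marked=A B E
Mark F: refs=F E C, marked=A B E F
Mark C: refs=C, marked=A B C E F
Unmarked (collected): D

Answer: 1 1 1 0 1 1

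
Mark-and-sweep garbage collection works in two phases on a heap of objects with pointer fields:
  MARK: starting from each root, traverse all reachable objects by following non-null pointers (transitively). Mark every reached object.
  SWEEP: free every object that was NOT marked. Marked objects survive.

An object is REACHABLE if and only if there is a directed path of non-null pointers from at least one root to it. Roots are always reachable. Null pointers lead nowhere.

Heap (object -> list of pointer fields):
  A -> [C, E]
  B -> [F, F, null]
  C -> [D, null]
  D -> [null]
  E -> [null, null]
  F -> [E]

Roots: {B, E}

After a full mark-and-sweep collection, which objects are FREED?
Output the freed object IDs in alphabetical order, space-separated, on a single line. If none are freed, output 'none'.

Answer: A C D

Derivation:
Roots: B E
Mark B: refs=F F null, marked=B
Mark E: refs=null null, marked=B E
Mark F: refs=E, marked=B E F
Unmarked (collected): A C D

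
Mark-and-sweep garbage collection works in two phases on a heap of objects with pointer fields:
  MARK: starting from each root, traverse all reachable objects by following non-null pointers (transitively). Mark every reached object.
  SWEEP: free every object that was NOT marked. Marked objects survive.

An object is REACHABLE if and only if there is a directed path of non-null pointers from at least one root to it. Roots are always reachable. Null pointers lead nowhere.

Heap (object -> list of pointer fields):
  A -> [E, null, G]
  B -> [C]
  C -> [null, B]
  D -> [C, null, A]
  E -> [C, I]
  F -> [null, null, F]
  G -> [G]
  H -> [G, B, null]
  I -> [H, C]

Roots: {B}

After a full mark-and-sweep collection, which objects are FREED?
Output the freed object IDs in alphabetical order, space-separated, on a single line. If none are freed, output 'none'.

Roots: B
Mark B: refs=C, marked=B
Mark C: refs=null B, marked=B C
Unmarked (collected): A D E F G H I

Answer: A D E F G H I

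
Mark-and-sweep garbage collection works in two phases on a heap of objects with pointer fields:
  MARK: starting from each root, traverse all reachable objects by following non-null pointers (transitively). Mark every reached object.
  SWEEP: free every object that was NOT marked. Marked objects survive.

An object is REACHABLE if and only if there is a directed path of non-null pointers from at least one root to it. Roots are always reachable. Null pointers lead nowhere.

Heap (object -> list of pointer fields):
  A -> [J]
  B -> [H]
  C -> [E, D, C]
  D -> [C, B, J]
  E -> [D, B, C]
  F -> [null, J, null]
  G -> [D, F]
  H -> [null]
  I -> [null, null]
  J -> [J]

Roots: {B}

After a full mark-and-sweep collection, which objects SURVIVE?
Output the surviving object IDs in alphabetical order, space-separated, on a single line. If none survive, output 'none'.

Roots: B
Mark B: refs=H, marked=B
Mark H: refs=null, marked=B H
Unmarked (collected): A C D E F G I J

Answer: B H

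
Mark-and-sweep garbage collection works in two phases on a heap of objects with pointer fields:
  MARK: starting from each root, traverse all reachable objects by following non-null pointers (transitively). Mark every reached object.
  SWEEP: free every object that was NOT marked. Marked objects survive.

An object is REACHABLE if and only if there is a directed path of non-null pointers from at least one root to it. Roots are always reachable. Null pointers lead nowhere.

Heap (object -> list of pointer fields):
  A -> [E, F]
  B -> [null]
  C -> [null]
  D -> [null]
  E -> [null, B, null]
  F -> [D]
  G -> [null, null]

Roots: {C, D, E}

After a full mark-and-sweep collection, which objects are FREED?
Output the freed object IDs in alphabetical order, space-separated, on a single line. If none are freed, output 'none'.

Answer: A F G

Derivation:
Roots: C D E
Mark C: refs=null, marked=C
Mark D: refs=null, marked=C D
Mark E: refs=null B null, marked=C D E
Mark B: refs=null, marked=B C D E
Unmarked (collected): A F G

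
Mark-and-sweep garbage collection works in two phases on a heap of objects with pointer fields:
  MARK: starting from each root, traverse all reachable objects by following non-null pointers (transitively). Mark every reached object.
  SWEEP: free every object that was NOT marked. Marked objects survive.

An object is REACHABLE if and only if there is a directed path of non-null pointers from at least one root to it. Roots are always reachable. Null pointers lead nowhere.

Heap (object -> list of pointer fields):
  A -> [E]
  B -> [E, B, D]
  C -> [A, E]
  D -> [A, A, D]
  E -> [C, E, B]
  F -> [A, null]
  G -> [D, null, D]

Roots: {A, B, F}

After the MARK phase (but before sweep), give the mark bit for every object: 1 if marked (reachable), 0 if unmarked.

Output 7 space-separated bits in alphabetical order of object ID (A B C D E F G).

Roots: A B F
Mark A: refs=E, marked=A
Mark B: refs=E B D, marked=A B
Mark F: refs=A null, marked=A B F
Mark E: refs=C E B, marked=A B E F
Mark D: refs=A A D, marked=A B D E F
Mark C: refs=A E, marked=A B C D E F
Unmarked (collected): G

Answer: 1 1 1 1 1 1 0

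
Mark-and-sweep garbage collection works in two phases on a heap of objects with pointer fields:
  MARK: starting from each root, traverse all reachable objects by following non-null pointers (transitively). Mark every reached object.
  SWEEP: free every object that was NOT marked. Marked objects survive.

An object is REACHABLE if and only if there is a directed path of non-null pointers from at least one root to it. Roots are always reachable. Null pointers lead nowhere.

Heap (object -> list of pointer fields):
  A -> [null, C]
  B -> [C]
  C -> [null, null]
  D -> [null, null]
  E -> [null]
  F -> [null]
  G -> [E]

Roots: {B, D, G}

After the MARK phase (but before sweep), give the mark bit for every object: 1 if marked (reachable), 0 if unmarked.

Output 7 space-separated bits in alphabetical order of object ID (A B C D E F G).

Answer: 0 1 1 1 1 0 1

Derivation:
Roots: B D G
Mark B: refs=C, marked=B
Mark D: refs=null null, marked=B D
Mark G: refs=E, marked=B D G
Mark C: refs=null null, marked=B C D G
Mark E: refs=null, marked=B C D E G
Unmarked (collected): A F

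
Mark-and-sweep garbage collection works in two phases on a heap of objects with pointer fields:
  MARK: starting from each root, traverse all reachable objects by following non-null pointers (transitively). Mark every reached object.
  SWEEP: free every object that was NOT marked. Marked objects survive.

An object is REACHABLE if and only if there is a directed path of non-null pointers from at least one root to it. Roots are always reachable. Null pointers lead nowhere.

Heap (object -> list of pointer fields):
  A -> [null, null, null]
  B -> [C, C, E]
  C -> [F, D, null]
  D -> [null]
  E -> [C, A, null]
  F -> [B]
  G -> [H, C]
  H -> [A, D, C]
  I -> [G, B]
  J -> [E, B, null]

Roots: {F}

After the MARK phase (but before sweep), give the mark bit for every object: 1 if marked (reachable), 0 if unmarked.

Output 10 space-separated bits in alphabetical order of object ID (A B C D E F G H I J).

Answer: 1 1 1 1 1 1 0 0 0 0

Derivation:
Roots: F
Mark F: refs=B, marked=F
Mark B: refs=C C E, marked=B F
Mark C: refs=F D null, marked=B C F
Mark E: refs=C A null, marked=B C E F
Mark D: refs=null, marked=B C D E F
Mark A: refs=null null null, marked=A B C D E F
Unmarked (collected): G H I J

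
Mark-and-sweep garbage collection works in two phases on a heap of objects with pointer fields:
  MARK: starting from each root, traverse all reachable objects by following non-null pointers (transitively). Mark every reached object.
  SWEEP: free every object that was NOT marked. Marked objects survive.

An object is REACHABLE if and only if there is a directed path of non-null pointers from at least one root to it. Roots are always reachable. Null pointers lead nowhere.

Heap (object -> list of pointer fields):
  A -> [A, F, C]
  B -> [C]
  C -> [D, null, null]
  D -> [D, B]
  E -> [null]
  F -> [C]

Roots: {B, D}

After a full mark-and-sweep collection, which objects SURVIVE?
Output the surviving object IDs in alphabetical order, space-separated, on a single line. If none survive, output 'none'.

Roots: B D
Mark B: refs=C, marked=B
Mark D: refs=D B, marked=B D
Mark C: refs=D null null, marked=B C D
Unmarked (collected): A E F

Answer: B C D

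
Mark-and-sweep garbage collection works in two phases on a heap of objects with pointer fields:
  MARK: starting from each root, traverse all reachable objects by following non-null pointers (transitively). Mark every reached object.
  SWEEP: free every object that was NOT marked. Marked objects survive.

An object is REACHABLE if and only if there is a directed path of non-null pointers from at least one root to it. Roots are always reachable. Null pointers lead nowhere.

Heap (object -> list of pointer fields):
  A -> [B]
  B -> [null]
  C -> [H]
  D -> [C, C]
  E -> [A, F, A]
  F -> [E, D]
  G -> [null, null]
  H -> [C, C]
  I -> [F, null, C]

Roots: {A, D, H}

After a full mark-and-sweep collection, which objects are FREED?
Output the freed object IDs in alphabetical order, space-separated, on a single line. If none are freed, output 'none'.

Roots: A D H
Mark A: refs=B, marked=A
Mark D: refs=C C, marked=A D
Mark H: refs=C C, marked=A D H
Mark B: refs=null, marked=A B D H
Mark C: refs=H, marked=A B C D H
Unmarked (collected): E F G I

Answer: E F G I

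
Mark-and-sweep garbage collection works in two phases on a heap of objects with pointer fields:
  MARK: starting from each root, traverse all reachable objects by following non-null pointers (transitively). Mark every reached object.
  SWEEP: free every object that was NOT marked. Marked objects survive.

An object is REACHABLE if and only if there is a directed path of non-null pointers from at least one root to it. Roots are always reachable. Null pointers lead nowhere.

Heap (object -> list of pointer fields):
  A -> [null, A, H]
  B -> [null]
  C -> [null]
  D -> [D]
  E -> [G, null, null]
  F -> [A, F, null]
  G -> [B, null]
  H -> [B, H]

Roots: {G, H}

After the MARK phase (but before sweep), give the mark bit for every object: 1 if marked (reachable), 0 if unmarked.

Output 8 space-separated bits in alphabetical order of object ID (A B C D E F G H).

Answer: 0 1 0 0 0 0 1 1

Derivation:
Roots: G H
Mark G: refs=B null, marked=G
Mark H: refs=B H, marked=G H
Mark B: refs=null, marked=B G H
Unmarked (collected): A C D E F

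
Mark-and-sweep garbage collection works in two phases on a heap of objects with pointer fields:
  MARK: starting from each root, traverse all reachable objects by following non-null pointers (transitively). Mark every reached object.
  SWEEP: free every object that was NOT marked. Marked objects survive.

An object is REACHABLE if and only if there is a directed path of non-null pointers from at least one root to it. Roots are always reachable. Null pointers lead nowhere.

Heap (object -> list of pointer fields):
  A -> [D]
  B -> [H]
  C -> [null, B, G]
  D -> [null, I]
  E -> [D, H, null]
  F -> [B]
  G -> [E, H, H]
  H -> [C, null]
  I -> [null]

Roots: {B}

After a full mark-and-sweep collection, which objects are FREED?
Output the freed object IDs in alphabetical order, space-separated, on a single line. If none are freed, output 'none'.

Answer: A F

Derivation:
Roots: B
Mark B: refs=H, marked=B
Mark H: refs=C null, marked=B H
Mark C: refs=null B G, marked=B C H
Mark G: refs=E H H, marked=B C G H
Mark E: refs=D H null, marked=B C E G H
Mark D: refs=null I, marked=B C D E G H
Mark I: refs=null, marked=B C D E G H I
Unmarked (collected): A F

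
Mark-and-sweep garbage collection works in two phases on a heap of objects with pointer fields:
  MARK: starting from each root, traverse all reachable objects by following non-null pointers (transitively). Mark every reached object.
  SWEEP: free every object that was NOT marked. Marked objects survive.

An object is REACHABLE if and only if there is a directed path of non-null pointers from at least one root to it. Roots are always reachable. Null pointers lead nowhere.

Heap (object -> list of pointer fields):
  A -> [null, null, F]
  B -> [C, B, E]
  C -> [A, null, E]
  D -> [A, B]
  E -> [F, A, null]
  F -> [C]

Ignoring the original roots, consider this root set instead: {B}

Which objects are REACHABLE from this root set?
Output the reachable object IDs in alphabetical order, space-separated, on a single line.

Roots: B
Mark B: refs=C B E, marked=B
Mark C: refs=A null E, marked=B C
Mark E: refs=F A null, marked=B C E
Mark A: refs=null null F, marked=A B C E
Mark F: refs=C, marked=A B C E F
Unmarked (collected): D

Answer: A B C E F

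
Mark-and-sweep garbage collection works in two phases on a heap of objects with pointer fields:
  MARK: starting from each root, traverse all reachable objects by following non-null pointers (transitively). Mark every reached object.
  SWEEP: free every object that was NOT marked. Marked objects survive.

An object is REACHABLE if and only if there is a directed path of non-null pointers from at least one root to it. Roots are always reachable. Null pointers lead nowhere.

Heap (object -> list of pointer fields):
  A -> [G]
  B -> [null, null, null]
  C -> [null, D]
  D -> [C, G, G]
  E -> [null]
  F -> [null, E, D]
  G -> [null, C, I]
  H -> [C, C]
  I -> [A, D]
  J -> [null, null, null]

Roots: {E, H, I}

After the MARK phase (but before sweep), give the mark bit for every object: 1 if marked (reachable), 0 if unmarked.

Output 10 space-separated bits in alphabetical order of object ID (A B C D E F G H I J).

Roots: E H I
Mark E: refs=null, marked=E
Mark H: refs=C C, marked=E H
Mark I: refs=A D, marked=E H I
Mark C: refs=null D, marked=C E H I
Mark A: refs=G, marked=A C E H I
Mark D: refs=C G G, marked=A C D E H I
Mark G: refs=null C I, marked=A C D E G H I
Unmarked (collected): B F J

Answer: 1 0 1 1 1 0 1 1 1 0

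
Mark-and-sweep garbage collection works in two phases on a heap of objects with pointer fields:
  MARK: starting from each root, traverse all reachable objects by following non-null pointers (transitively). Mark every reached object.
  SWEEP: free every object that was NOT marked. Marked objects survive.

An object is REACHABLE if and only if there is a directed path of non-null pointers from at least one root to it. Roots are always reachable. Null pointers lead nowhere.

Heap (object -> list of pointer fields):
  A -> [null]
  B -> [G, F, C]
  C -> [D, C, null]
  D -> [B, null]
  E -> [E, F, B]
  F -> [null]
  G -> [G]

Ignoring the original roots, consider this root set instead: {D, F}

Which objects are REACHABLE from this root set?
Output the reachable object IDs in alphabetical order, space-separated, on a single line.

Roots: D F
Mark D: refs=B null, marked=D
Mark F: refs=null, marked=D F
Mark B: refs=G F C, marked=B D F
Mark G: refs=G, marked=B D F G
Mark C: refs=D C null, marked=B C D F G
Unmarked (collected): A E

Answer: B C D F G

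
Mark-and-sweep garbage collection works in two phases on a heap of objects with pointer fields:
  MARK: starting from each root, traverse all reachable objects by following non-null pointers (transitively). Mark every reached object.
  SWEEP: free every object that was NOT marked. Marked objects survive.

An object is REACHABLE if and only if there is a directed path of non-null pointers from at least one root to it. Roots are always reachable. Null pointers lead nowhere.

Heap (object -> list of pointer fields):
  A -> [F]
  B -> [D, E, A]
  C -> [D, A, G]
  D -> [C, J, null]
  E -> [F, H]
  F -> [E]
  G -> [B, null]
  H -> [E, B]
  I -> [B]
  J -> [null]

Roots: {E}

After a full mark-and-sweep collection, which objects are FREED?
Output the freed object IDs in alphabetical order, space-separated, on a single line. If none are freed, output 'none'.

Answer: I

Derivation:
Roots: E
Mark E: refs=F H, marked=E
Mark F: refs=E, marked=E F
Mark H: refs=E B, marked=E F H
Mark B: refs=D E A, marked=B E F H
Mark D: refs=C J null, marked=B D E F H
Mark A: refs=F, marked=A B D E F H
Mark C: refs=D A G, marked=A B C D E F H
Mark J: refs=null, marked=A B C D E F H J
Mark G: refs=B null, marked=A B C D E F G H J
Unmarked (collected): I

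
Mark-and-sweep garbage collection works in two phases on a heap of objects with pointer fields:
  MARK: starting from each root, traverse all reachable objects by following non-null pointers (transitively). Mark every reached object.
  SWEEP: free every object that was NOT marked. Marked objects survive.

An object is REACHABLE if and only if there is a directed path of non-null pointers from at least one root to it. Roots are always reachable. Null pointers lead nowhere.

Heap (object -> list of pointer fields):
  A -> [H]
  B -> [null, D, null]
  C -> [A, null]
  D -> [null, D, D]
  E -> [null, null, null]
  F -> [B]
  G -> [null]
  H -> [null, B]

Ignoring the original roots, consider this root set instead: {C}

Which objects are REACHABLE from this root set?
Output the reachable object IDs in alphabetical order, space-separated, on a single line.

Roots: C
Mark C: refs=A null, marked=C
Mark A: refs=H, marked=A C
Mark H: refs=null B, marked=A C H
Mark B: refs=null D null, marked=A B C H
Mark D: refs=null D D, marked=A B C D H
Unmarked (collected): E F G

Answer: A B C D H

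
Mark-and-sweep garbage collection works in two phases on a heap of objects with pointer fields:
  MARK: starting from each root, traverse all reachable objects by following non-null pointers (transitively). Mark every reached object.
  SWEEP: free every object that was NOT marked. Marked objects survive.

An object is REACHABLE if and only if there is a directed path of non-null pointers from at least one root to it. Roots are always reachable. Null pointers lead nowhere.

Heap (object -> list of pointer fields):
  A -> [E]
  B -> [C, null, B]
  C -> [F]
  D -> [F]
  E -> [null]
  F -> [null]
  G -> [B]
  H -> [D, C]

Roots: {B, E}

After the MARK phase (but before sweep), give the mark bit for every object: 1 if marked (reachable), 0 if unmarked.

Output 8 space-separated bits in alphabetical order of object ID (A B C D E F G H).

Answer: 0 1 1 0 1 1 0 0

Derivation:
Roots: B E
Mark B: refs=C null B, marked=B
Mark E: refs=null, marked=B E
Mark C: refs=F, marked=B C E
Mark F: refs=null, marked=B C E F
Unmarked (collected): A D G H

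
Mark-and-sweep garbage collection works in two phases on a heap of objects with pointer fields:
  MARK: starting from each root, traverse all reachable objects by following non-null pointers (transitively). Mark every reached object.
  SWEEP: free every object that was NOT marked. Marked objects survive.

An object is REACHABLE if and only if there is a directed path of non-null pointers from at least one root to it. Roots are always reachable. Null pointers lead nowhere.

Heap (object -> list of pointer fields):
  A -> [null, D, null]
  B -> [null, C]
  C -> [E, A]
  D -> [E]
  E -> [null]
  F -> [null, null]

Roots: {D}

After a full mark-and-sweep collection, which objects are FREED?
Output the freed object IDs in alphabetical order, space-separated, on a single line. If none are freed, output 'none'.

Roots: D
Mark D: refs=E, marked=D
Mark E: refs=null, marked=D E
Unmarked (collected): A B C F

Answer: A B C F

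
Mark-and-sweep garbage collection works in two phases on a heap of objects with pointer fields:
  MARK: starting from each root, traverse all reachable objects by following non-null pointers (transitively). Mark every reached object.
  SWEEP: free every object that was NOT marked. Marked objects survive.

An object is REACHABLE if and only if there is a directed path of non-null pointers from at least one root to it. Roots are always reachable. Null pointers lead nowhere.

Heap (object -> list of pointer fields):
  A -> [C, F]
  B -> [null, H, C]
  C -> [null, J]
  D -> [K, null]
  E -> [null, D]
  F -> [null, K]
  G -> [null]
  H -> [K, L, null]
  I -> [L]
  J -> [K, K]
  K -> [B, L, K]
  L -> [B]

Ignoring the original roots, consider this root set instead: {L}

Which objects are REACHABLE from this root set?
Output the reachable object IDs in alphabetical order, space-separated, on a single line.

Answer: B C H J K L

Derivation:
Roots: L
Mark L: refs=B, marked=L
Mark B: refs=null H C, marked=B L
Mark H: refs=K L null, marked=B H L
Mark C: refs=null J, marked=B C H L
Mark K: refs=B L K, marked=B C H K L
Mark J: refs=K K, marked=B C H J K L
Unmarked (collected): A D E F G I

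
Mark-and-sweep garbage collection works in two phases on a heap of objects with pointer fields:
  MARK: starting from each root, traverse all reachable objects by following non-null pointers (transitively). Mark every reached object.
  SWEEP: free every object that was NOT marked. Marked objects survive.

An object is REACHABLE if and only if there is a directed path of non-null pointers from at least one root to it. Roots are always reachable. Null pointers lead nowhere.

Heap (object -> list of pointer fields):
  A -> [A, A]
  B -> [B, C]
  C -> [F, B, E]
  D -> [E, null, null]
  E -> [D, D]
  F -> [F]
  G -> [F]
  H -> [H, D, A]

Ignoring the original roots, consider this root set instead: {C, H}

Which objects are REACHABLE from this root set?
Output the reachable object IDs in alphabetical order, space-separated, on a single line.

Answer: A B C D E F H

Derivation:
Roots: C H
Mark C: refs=F B E, marked=C
Mark H: refs=H D A, marked=C H
Mark F: refs=F, marked=C F H
Mark B: refs=B C, marked=B C F H
Mark E: refs=D D, marked=B C E F H
Mark D: refs=E null null, marked=B C D E F H
Mark A: refs=A A, marked=A B C D E F H
Unmarked (collected): G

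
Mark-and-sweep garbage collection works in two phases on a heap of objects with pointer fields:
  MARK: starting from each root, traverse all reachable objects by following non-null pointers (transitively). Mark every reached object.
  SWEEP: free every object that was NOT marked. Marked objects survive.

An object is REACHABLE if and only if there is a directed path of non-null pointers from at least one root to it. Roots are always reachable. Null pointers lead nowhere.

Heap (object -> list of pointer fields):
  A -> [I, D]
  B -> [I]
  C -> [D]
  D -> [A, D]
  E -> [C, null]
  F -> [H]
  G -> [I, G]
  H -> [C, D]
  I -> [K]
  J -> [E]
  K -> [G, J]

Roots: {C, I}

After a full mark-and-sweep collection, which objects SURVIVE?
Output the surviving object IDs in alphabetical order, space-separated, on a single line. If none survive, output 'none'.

Roots: C I
Mark C: refs=D, marked=C
Mark I: refs=K, marked=C I
Mark D: refs=A D, marked=C D I
Mark K: refs=G J, marked=C D I K
Mark A: refs=I D, marked=A C D I K
Mark G: refs=I G, marked=A C D G I K
Mark J: refs=E, marked=A C D G I J K
Mark E: refs=C null, marked=A C D E G I J K
Unmarked (collected): B F H

Answer: A C D E G I J K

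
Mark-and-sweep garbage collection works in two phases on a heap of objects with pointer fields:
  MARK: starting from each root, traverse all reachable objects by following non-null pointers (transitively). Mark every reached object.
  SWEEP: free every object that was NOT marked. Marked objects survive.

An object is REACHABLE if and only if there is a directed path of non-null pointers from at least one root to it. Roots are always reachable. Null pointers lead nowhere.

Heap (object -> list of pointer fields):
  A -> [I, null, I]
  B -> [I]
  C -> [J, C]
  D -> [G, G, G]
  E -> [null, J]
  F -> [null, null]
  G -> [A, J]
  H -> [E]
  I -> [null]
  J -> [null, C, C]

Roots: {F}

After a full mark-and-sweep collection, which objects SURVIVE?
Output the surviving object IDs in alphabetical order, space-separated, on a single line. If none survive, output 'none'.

Roots: F
Mark F: refs=null null, marked=F
Unmarked (collected): A B C D E G H I J

Answer: F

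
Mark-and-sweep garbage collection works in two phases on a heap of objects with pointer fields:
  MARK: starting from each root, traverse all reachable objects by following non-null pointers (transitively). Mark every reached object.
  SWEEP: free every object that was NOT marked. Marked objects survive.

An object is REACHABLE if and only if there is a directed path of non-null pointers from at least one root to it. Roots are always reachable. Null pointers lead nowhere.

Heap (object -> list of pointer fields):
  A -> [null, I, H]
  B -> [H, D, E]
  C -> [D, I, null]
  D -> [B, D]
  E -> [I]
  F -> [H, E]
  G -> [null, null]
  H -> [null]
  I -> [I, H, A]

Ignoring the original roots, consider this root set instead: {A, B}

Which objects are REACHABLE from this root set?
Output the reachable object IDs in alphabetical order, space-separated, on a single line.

Roots: A B
Mark A: refs=null I H, marked=A
Mark B: refs=H D E, marked=A B
Mark I: refs=I H A, marked=A B I
Mark H: refs=null, marked=A B H I
Mark D: refs=B D, marked=A B D H I
Mark E: refs=I, marked=A B D E H I
Unmarked (collected): C F G

Answer: A B D E H I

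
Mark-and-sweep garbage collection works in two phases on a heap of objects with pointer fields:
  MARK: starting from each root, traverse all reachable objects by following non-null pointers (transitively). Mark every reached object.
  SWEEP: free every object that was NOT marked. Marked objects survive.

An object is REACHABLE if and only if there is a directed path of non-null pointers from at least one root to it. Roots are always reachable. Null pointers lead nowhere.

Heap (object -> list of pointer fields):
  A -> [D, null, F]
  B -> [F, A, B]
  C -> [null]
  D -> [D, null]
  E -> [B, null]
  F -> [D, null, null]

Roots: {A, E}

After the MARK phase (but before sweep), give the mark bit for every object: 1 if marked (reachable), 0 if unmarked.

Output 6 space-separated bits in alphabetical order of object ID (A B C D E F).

Roots: A E
Mark A: refs=D null F, marked=A
Mark E: refs=B null, marked=A E
Mark D: refs=D null, marked=A D E
Mark F: refs=D null null, marked=A D E F
Mark B: refs=F A B, marked=A B D E F
Unmarked (collected): C

Answer: 1 1 0 1 1 1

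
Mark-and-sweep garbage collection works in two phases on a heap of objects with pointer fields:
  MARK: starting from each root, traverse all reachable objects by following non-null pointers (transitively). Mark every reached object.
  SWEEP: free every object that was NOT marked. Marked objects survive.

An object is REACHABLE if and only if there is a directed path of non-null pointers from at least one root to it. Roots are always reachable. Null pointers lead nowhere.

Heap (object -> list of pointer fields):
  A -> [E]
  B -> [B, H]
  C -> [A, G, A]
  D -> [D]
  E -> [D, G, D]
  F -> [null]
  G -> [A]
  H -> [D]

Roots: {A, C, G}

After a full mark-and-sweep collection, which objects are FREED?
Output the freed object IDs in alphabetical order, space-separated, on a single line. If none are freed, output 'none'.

Roots: A C G
Mark A: refs=E, marked=A
Mark C: refs=A G A, marked=A C
Mark G: refs=A, marked=A C G
Mark E: refs=D G D, marked=A C E G
Mark D: refs=D, marked=A C D E G
Unmarked (collected): B F H

Answer: B F H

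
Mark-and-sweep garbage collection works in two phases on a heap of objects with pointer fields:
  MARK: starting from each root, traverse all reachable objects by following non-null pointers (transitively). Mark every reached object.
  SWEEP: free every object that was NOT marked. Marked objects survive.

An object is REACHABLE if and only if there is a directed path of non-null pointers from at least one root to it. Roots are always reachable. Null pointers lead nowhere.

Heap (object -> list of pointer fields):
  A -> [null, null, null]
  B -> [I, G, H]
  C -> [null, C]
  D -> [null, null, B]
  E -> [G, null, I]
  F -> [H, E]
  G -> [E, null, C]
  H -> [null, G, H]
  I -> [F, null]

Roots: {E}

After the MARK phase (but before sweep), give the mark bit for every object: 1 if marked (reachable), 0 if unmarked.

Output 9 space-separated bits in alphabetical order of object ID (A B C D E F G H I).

Answer: 0 0 1 0 1 1 1 1 1

Derivation:
Roots: E
Mark E: refs=G null I, marked=E
Mark G: refs=E null C, marked=E G
Mark I: refs=F null, marked=E G I
Mark C: refs=null C, marked=C E G I
Mark F: refs=H E, marked=C E F G I
Mark H: refs=null G H, marked=C E F G H I
Unmarked (collected): A B D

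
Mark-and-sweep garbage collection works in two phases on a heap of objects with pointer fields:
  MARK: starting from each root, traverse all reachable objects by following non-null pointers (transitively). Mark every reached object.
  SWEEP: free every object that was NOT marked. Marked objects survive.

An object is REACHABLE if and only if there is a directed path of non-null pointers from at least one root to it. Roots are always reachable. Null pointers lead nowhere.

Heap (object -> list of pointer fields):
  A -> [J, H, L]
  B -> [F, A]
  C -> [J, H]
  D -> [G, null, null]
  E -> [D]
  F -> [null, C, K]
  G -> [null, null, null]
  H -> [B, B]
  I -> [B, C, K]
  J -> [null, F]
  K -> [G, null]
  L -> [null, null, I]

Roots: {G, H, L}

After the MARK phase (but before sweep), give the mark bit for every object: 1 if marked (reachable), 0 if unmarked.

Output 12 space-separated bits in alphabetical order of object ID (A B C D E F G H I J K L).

Answer: 1 1 1 0 0 1 1 1 1 1 1 1

Derivation:
Roots: G H L
Mark G: refs=null null null, marked=G
Mark H: refs=B B, marked=G H
Mark L: refs=null null I, marked=G H L
Mark B: refs=F A, marked=B G H L
Mark I: refs=B C K, marked=B G H I L
Mark F: refs=null C K, marked=B F G H I L
Mark A: refs=J H L, marked=A B F G H I L
Mark C: refs=J H, marked=A B C F G H I L
Mark K: refs=G null, marked=A B C F G H I K L
Mark J: refs=null F, marked=A B C F G H I J K L
Unmarked (collected): D E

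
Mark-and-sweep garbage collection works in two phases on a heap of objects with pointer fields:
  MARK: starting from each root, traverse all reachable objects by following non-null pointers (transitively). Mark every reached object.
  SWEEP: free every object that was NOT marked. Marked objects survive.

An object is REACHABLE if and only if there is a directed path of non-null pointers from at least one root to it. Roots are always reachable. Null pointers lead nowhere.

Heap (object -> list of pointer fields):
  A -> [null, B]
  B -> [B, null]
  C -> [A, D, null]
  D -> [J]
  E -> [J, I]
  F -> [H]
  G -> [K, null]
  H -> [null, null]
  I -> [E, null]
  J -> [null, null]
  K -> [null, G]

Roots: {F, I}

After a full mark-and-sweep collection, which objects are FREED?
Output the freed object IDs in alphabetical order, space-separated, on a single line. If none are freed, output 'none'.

Roots: F I
Mark F: refs=H, marked=F
Mark I: refs=E null, marked=F I
Mark H: refs=null null, marked=F H I
Mark E: refs=J I, marked=E F H I
Mark J: refs=null null, marked=E F H I J
Unmarked (collected): A B C D G K

Answer: A B C D G K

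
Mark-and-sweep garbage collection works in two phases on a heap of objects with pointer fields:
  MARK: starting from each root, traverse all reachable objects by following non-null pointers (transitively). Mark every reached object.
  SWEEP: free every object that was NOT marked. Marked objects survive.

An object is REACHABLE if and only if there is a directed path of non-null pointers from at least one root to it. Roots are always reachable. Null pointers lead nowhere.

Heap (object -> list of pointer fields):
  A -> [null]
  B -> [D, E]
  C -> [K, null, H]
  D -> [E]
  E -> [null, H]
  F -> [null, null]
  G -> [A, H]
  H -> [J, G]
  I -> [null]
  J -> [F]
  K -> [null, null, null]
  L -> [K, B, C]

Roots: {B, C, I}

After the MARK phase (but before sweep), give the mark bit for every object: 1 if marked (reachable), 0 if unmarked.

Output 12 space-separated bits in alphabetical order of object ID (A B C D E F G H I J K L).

Roots: B C I
Mark B: refs=D E, marked=B
Mark C: refs=K null H, marked=B C
Mark I: refs=null, marked=B C I
Mark D: refs=E, marked=B C D I
Mark E: refs=null H, marked=B C D E I
Mark K: refs=null null null, marked=B C D E I K
Mark H: refs=J G, marked=B C D E H I K
Mark J: refs=F, marked=B C D E H I J K
Mark G: refs=A H, marked=B C D E G H I J K
Mark F: refs=null null, marked=B C D E F G H I J K
Mark A: refs=null, marked=A B C D E F G H I J K
Unmarked (collected): L

Answer: 1 1 1 1 1 1 1 1 1 1 1 0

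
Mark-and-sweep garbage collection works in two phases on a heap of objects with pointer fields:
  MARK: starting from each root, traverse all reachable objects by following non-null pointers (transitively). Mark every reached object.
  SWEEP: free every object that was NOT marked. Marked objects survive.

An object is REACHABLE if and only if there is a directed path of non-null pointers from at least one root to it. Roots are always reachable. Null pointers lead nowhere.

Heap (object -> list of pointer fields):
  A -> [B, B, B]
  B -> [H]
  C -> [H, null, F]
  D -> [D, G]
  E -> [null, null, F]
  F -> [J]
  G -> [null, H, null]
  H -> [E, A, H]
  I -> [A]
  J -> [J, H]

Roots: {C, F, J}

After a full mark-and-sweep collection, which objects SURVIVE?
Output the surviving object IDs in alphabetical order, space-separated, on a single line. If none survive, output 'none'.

Roots: C F J
Mark C: refs=H null F, marked=C
Mark F: refs=J, marked=C F
Mark J: refs=J H, marked=C F J
Mark H: refs=E A H, marked=C F H J
Mark E: refs=null null F, marked=C E F H J
Mark A: refs=B B B, marked=A C E F H J
Mark B: refs=H, marked=A B C E F H J
Unmarked (collected): D G I

Answer: A B C E F H J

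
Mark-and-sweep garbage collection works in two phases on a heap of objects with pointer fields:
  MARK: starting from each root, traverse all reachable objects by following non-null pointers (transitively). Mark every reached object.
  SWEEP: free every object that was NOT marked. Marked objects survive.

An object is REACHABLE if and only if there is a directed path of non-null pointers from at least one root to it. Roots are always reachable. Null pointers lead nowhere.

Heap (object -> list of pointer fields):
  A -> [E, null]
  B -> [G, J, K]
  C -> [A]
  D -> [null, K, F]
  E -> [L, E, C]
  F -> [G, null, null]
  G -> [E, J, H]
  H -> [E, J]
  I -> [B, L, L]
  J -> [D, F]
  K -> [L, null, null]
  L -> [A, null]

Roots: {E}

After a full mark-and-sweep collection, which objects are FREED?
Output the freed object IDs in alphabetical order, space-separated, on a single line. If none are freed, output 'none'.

Answer: B D F G H I J K

Derivation:
Roots: E
Mark E: refs=L E C, marked=E
Mark L: refs=A null, marked=E L
Mark C: refs=A, marked=C E L
Mark A: refs=E null, marked=A C E L
Unmarked (collected): B D F G H I J K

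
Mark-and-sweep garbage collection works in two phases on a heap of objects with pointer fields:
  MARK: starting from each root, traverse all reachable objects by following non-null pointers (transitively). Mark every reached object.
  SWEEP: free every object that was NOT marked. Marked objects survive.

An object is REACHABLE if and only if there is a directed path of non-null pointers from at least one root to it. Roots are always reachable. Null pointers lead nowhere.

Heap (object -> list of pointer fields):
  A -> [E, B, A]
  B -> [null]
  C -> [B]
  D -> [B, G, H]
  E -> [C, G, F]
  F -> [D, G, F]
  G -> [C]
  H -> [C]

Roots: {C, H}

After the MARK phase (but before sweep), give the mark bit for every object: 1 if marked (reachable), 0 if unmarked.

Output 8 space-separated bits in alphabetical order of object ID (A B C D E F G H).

Answer: 0 1 1 0 0 0 0 1

Derivation:
Roots: C H
Mark C: refs=B, marked=C
Mark H: refs=C, marked=C H
Mark B: refs=null, marked=B C H
Unmarked (collected): A D E F G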